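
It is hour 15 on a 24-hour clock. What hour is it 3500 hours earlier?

Dividing 3500 by 24 gives quotient 145 and remainder 20.
(15 − 20) mod 24 = 19.

19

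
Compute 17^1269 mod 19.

1

By repeated squaring mod 19: 17^1≡17, 17^2≡4, 17^4≡16, 17^8≡9, 17^16≡5, 17^32≡6, 17^64≡17, 17^128≡4, 17^256≡16, 17^512≡9, 17^1024≡5.
1269 = 1 + 4 + 16 + 32 + 64 + 128 + 1024, so 17^1269 ≡ 17·16·5·6·17·4·5 ≡ 1 (mod 19).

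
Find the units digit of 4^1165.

The units digit of 4^n cycles with period 2: 4, 6, …
1165 leaves remainder 1 on division by 2, so 4^1165 ends in 4.

4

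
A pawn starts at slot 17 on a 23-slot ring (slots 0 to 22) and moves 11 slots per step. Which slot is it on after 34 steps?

34·11 = 374.
Dividing 374 by 23 gives quotient 16 and remainder 6.
(17 + 6) mod 23 = 0.

0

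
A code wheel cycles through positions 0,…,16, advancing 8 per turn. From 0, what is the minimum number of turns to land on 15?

8⁻¹ ≡ 15 (mod 17) because 8·15 = 120 = 7·17 + 1.
Multiplying both sides by 15: x ≡ 15·15 = 225 ≡ 4 (mod 17).
Check: 8·4 = 32 = 1·17 + 15.

4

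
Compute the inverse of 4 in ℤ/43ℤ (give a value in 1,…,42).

43 = 10·4 + 3
4 = 1·3 + 1
3 = 3·1 + 0
Back-substituting gives 4·11 ≡ 1 (mod 43).

11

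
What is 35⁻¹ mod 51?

35·35 = 1225 = 24·51 + 1, so 35⁻¹ ≡ 35 (mod 51).

35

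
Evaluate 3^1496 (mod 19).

9

By repeated squaring mod 19: 3^1≡3, 3^2≡9, 3^4≡5, 3^8≡6, 3^16≡17, 3^32≡4, 3^64≡16, 3^128≡9, 3^256≡5, 3^512≡6, 3^1024≡17.
1496 = 8 + 16 + 64 + 128 + 256 + 1024, so 3^1496 ≡ 6·17·16·9·5·17 ≡ 9 (mod 19).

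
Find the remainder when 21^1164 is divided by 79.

Square-and-reduce mod 79: 21^1≡21, 21^2≡46, 21^4≡62, 21^8≡52, 21^16≡18, 21^32≡8, 21^64≡64, 21^128≡67, 21^256≡65, 21^512≡38, 21^1024≡22.
1164 = 4 + 8 + 128 + 1024, so 21^1164 ≡ 62·52·67·22 ≡ 10 (mod 79).

10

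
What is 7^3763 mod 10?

3

Last digits of 7^n: 7, 9, 3, 1 (period 4).
3763 mod 4 = 3, so the last digit matches 7^3 = 3.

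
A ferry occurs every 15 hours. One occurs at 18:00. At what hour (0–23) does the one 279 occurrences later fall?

3

279·15 = 4185.
Dividing 4185 by 24 gives quotient 174 and remainder 9.
(18 + 9) mod 24 = 3.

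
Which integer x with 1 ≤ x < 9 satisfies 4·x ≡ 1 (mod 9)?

7

9 = 2·4 + 1
4 = 4·1 + 0
Back-substituting gives 4·7 ≡ 1 (mod 9).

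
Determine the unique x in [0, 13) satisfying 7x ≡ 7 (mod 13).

The inverse of 7 mod 13 is 2 (since 7·2 = 14 ≡ 1).
Multiplying both sides by 2: x ≡ 2·7 = 14 ≡ 1 (mod 13).

1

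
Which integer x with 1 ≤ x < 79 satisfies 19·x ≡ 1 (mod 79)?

25

19·25 = 475 = 6·79 + 1, so 19⁻¹ ≡ 25 (mod 79).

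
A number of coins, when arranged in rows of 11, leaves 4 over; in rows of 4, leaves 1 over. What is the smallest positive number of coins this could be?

Since 4·3 ≡ 1 (mod 11), take x = 1 + 4·((4−1)·3 mod 11) = 1 + 4·9 = 37.
Check: 37 mod 11 = 4, 37 mod 4 = 1.

37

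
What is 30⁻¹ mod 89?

3

89 = 2·30 + 29
30 = 1·29 + 1
29 = 29·1 + 0
Back-substituting gives 30·3 ≡ 1 (mod 89).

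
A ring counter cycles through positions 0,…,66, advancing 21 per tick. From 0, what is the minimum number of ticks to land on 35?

24

21⁻¹ ≡ 16 (mod 67) because 21·16 = 336 = 5·67 + 1.
So x ≡ 16·35 = 560 ≡ 24 (mod 67).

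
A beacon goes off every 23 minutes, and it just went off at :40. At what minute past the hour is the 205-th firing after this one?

205·23 = 4715.
Dividing 4715 by 60 gives quotient 78 and remainder 35.
(40 + 35) mod 60 = 15.

15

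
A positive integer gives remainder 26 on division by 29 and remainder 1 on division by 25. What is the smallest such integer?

26

Since 25·7 ≡ 1 (mod 29), take x = 1 + 25·((26−1)·7 mod 29) = 1 + 25·1 = 26.
Check: 26 mod 29 = 26, 26 mod 25 = 1.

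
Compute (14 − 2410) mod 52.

48

2410 = 46·52 + 18, so 2410 mod 52 = 18.
(14 − 18) mod 52 = 48.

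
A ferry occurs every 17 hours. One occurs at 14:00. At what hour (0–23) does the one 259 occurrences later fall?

259·17 = 4403.
4403 = 183·24 + 11, so 4403 mod 24 = 11.
(14 + 11) mod 24 = 1.

1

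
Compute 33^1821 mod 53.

33

Square-and-reduce mod 53: 33^1≡33, 33^2≡29, 33^4≡46, 33^8≡49, 33^16≡16, 33^32≡44, 33^64≡28, 33^128≡42, 33^256≡15, 33^512≡13, 33^1024≡10.
Since 1821 = 1 + 4 + 8 + 16 + 256 + 512 + 1024 in binary, 33^1821 ≡ 33·46·49·16·15·13·10 ≡ 33 (mod 53).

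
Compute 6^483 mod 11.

7

By repeated squaring mod 11: 6^1≡6, 6^2≡3, 6^4≡9, 6^8≡4, 6^16≡5, 6^32≡3, 6^64≡9, 6^128≡4, 6^256≡5.
Since 483 = 1 + 2 + 32 + 64 + 128 + 256 in binary, 6^483 ≡ 6·3·3·9·4·5 ≡ 7 (mod 11).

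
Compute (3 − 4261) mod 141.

113

Dividing 4261 by 141 gives quotient 30 and remainder 31.
(3 − 31) mod 141 = 113.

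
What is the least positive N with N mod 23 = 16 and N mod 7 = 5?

Since 7·10 ≡ 1 (mod 23), take x = 5 + 7·((16−5)·10 mod 23) = 5 + 7·18 = 131.
Check: 131 mod 23 = 16, 131 mod 7 = 5.

131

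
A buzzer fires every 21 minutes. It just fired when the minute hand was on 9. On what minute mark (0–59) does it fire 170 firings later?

170·21 = 3570.
Dividing 3570 by 60 gives quotient 59 and remainder 30.
(9 + 30) mod 60 = 39.

39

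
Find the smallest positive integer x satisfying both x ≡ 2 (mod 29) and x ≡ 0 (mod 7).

x ≡ 0 (mod 7) gives x ∈ {0, 7, 14, 21, 28, 35, 42, 49, …}.
The first of these with x mod 29 = 2 is 147.

147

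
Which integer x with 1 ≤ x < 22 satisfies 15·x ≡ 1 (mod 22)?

3

22 = 1·15 + 7
15 = 2·7 + 1
7 = 7·1 + 0
Back-substituting gives 15·3 ≡ 1 (mod 22).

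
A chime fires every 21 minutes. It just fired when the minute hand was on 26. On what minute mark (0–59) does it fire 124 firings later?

124·21 = 2604.
2604 − 43·60 = 24, so 2604 ≡ 24 (mod 60).
(26 + 24) mod 60 = 50.

50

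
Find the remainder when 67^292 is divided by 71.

Successive squares of 67 mod 71: 67^1≡67, 67^2≡16, 67^4≡43, 67^8≡3, 67^16≡9, 67^32≡10, 67^64≡29, 67^128≡60, 67^256≡50.
292 = 4 + 32 + 256, so 67^292 ≡ 43·10·50 ≡ 58 (mod 71).

58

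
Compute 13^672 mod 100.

81

Successive squares of 13 mod 100: 13^1≡13, 13^2≡69, 13^4≡61, 13^8≡21, 13^16≡41, 13^32≡81, 13^64≡61, 13^128≡21, 13^256≡41, 13^512≡81.
Since 672 = 32 + 128 + 512 in binary, 13^672 ≡ 81·21·81 ≡ 81 (mod 100).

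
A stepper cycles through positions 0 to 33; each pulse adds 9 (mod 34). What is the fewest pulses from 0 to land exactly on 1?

9·19 = 171 = 5·34 + 1, so 9⁻¹ ≡ 19 (mod 34).

19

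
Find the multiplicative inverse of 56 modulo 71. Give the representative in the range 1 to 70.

71 = 1·56 + 15
56 = 3·15 + 11
15 = 1·11 + 4
11 = 2·4 + 3
4 = 1·3 + 1
3 = 3·1 + 0
Back-substituting gives 56·52 ≡ 1 (mod 71).

52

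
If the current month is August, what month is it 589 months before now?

589 − 49·12 = 1, so 589 ≡ 1 (mod 12).
August − 1 month → July.

July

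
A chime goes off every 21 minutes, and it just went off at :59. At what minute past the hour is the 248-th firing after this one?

47

248·21 = 5208.
5208 − 86·60 = 48, so 5208 ≡ 48 (mod 60).
(59 + 48) mod 60 = 47.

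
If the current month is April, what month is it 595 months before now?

595 = 49·12 + 7, so 595 mod 12 = 7.
April − 7 months → September.

September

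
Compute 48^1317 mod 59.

21

Successive squares of 48 mod 59: 48^1≡48, 48^2≡3, 48^4≡9, 48^8≡22, 48^16≡12, 48^32≡26, 48^64≡27, 48^128≡21, 48^256≡28, 48^512≡17, 48^1024≡53.
1317 = 1 + 4 + 32 + 256 + 1024, so 48^1317 ≡ 48·9·26·28·53 ≡ 21 (mod 59).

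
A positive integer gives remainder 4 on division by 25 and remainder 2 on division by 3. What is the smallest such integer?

x ≡ 2 (mod 3) gives x ∈ {2, 5, 8, 11, 14, 17, 20, 23, …}.
The first of these with x mod 25 = 4 is 29.

29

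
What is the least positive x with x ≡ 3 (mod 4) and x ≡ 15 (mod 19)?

Since 19·3 ≡ 1 (mod 4), take x = 15 + 19·((3−15)·3 mod 4) = 15 + 19·0 = 15.
Check: 15 mod 4 = 3, 15 mod 19 = 15.

15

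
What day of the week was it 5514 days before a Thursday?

5514 − 787·7 = 5, so 5514 ≡ 5 (mod 7).
Thursday − 5 days → Saturday.

Saturday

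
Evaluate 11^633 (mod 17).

6

Square-and-reduce mod 17: 11^1≡11, 11^2≡2, 11^4≡4, 11^8≡16, 11^16≡1, 11^32≡1, 11^64≡1, 11^128≡1, 11^256≡1, 11^512≡1.
Since 633 = 1 + 8 + 16 + 32 + 64 + 512 in binary, 11^633 ≡ 11·16·1·1·1·1 ≡ 6 (mod 17).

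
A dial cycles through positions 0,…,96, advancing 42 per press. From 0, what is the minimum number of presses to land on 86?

The inverse of 42 mod 97 is 67 (since 42·67 = 2814 ≡ 1).
So x ≡ 67·86 = 5762 ≡ 39 (mod 97).
Check: 42·39 = 1638 = 16·97 + 86.

39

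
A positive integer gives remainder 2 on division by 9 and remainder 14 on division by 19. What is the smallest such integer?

128

Since 19·1 ≡ 1 (mod 9), take x = 14 + 19·((2−14)·1 mod 9) = 14 + 19·6 = 128.
Check: 128 mod 9 = 2, 128 mod 19 = 14.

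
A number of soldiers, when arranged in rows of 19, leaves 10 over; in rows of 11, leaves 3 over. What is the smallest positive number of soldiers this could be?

x ≡ 3 (mod 11) gives x ∈ {3, 14, 25, 36, 47, 58, 69, 80, …}.
The first of these with x mod 19 = 10 is 124.

124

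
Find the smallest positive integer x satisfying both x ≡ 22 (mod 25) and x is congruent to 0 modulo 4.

x ≡ 0 (mod 4) gives x ∈ {0, 4, 8, 12, 16, 20, 24, 28, …}.
The first of these with x mod 25 = 22 is 72.

72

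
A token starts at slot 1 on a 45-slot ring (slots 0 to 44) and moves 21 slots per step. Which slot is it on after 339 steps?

339·21 = 7119.
7119 = 158·45 + 9, so 7119 mod 45 = 9.
(1 + 9) mod 45 = 10.

10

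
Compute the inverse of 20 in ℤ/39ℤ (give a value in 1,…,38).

2

20·2 = 40 = 1·39 + 1, so 20⁻¹ ≡ 2 (mod 39).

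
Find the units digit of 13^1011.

Powers of 3 mod 10 repeat with period 4: 3, 9, 7, 1.
1011 leaves remainder 3 on division by 4, so 13^1011 ends in 7.

7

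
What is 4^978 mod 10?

6

The units digit of 4^n cycles with period 2: 4, 6, …
978 mod 2 = 0, so the last digit matches 4^2 = 6.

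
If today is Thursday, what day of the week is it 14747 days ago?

Saturday

14747 mod 7 = 5 (since 2106·7 = 14742).
Thursday − 5 days → Saturday.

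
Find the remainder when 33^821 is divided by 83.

33

Square-and-reduce mod 83: 33^1≡33, 33^2≡10, 33^4≡17, 33^8≡40, 33^16≡23, 33^32≡31, 33^64≡48, 33^128≡63, 33^256≡68, 33^512≡59.
821 = 1 + 4 + 16 + 32 + 256 + 512, so 33^821 ≡ 33·17·23·31·68·59 ≡ 33 (mod 83).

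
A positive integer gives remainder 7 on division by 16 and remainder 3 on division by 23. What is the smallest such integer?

x ≡ 7 (mod 16) gives x ∈ {7, 23, 39, 55, 71, 87, 103, 119, …}.
The first of these with x mod 23 = 3 is 279.

279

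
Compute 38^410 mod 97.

Successive squares of 38 mod 97: 38^1≡38, 38^2≡86, 38^4≡24, 38^8≡91, 38^16≡36, 38^32≡35, 38^64≡61, 38^128≡35, 38^256≡61.
Since 410 = 2 + 8 + 16 + 128 + 256 in binary, 38^410 ≡ 86·91·36·35·61 ≡ 48 (mod 97).

48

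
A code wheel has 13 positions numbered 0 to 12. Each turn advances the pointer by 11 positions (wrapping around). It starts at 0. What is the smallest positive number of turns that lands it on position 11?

1

11⁻¹ ≡ 6 (mod 13) because 11·6 = 66 = 5·13 + 1.
So x ≡ 6·11 = 66 ≡ 1 (mod 13).
Check: 11·1 = 11 = 0·13 + 11.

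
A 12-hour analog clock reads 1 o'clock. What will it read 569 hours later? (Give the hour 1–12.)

569 − 47·12 = 5, so 569 ≡ 5 (mod 12).
1 + 5 → 6 on a 12-hour dial.

6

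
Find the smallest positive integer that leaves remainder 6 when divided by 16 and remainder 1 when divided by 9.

118

Since 9·9 ≡ 1 (mod 16), take x = 1 + 9·((6−1)·9 mod 16) = 1 + 9·13 = 118.
Check: 118 mod 16 = 6, 118 mod 9 = 1.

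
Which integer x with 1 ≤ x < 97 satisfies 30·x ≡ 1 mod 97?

55

97 = 3·30 + 7
30 = 4·7 + 2
7 = 3·2 + 1
2 = 2·1 + 0
Back-substituting gives 30·55 ≡ 1 (mod 97).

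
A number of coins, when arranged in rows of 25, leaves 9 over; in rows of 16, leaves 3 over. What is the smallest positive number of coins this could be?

Since 16·11 ≡ 1 (mod 25), take x = 3 + 16·((9−3)·11 mod 25) = 3 + 16·16 = 259.
Check: 259 mod 25 = 9, 259 mod 16 = 3.

259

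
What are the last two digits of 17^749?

97

By repeated squaring mod 100: 17^1≡17, 17^2≡89, 17^4≡21, 17^8≡41, 17^16≡81, 17^32≡61, 17^64≡21, 17^128≡41, 17^256≡81, 17^512≡61.
749 = 1 + 4 + 8 + 32 + 64 + 128 + 512, so 17^749 ≡ 17·21·41·61·21·41·61 ≡ 97 (mod 100).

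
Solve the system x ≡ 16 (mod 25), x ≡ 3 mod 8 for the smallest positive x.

x ≡ 3 (mod 8) gives x ∈ {3, 11, 19, 27, 35, 43, 51, 59, …}.
The first of these with x mod 25 = 16 is 91.

91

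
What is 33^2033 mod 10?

The units digit of 33^n cycles with period 4: 3, 9, 7, 1, …
2033 leaves remainder 1 on division by 4, so 33^2033 ends in 3.

3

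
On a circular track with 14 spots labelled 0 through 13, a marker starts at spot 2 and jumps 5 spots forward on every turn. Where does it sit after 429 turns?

5

429·5 = 2145.
2145 mod 14 = 3 (since 153·14 = 2142).
(2 + 3) mod 14 = 5.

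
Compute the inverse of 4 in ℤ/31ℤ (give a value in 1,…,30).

31 = 7·4 + 3
4 = 1·3 + 1
3 = 3·1 + 0
Back-substituting gives 4·8 ≡ 1 (mod 31).

8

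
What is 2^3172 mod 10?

Last digits of 2^n: 2, 4, 8, 6 (period 4).
3172 mod 4 = 0, so the last digit matches 2^4 = 6.

6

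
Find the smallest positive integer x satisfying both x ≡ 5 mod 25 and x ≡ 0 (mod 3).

x ≡ 0 (mod 3) gives x ∈ {0, 3, 6, 9, 12, 15, 18, 21, …}.
The first of these with x mod 25 = 5 is 30.

30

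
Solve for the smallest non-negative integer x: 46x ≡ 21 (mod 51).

6

46⁻¹ ≡ 10 (mod 51) because 46·10 = 460 = 9·51 + 1.
So x ≡ 10·21 = 210 ≡ 6 (mod 51).
Check: 46·6 = 276 = 5·51 + 21.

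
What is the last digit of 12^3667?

8

The units digit of 12^n cycles with period 4: 2, 4, 8, 6, …
3667 leaves remainder 3 on division by 4, so 12^3667 ends in 8.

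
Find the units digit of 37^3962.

The units digit of 37^n cycles with period 4: 7, 9, 3, 1, …
3962 mod 4 = 2, so the last digit matches 7^2 = 9.

9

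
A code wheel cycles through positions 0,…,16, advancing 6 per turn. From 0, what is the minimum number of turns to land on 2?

6⁻¹ ≡ 3 (mod 17) because 6·3 = 18 = 1·17 + 1.
So x ≡ 3·2 = 6 ≡ 6 (mod 17).

6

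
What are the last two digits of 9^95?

49

Successive squares of 9 mod 100: 9^1≡9, 9^2≡81, 9^4≡61, 9^8≡21, 9^16≡41, 9^32≡81, 9^64≡61.
95 = 1 + 2 + 4 + 8 + 16 + 64, so 9^95 ≡ 9·81·61·21·41·61 ≡ 49 (mod 100).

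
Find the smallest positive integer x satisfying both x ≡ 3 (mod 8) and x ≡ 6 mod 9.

Since 9·1 ≡ 1 (mod 8), take x = 6 + 9·((3−6)·1 mod 8) = 6 + 9·5 = 51.
Check: 51 mod 8 = 3, 51 mod 9 = 6.

51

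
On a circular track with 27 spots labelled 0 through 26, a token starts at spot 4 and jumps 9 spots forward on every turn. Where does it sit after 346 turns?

13

346·9 = 3114.
3114 − 115·27 = 9, so 3114 ≡ 9 (mod 27).
(4 + 9) mod 27 = 13.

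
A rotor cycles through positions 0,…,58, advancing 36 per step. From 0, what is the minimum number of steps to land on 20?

53

36⁻¹ ≡ 41 (mod 59) because 36·41 = 1476 = 25·59 + 1.
Multiplying both sides by 41: x ≡ 41·20 = 820 ≡ 53 (mod 59).
Check: 36·53 = 1908 = 32·59 + 20.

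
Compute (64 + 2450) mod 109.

7

2450 − 22·109 = 52, so 2450 ≡ 52 (mod 109).
(64 + 52) mod 109 = 7.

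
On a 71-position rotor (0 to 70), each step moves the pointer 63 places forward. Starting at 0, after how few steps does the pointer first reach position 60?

63⁻¹ ≡ 62 (mod 71) because 63·62 = 3906 = 55·71 + 1.
Multiplying both sides by 62: x ≡ 62·60 = 3720 ≡ 28 (mod 71).

28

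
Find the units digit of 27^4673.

Last digits of 7^n: 7, 9, 3, 1 (period 4).
4673 leaves remainder 1 on division by 4, so 27^4673 ends in 7.

7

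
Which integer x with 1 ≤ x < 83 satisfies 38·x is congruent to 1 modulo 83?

59

83 = 2·38 + 7
38 = 5·7 + 3
7 = 2·3 + 1
3 = 3·1 + 0
Back-substituting gives 38·59 ≡ 1 (mod 83).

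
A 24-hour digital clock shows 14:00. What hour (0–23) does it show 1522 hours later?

0

1522 = 63·24 + 10, so 1522 mod 24 = 10.
(14 + 10) mod 24 = 0.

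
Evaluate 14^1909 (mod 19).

14

By repeated squaring mod 19: 14^1≡14, 14^2≡6, 14^4≡17, 14^8≡4, 14^16≡16, 14^32≡9, 14^64≡5, 14^128≡6, 14^256≡17, 14^512≡4, 14^1024≡16.
Since 1909 = 1 + 4 + 16 + 32 + 64 + 256 + 512 + 1024 in binary, 14^1909 ≡ 14·17·16·9·5·17·4·16 ≡ 14 (mod 19).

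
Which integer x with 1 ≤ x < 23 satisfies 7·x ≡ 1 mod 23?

10

7·10 = 70 = 3·23 + 1, so 7⁻¹ ≡ 10 (mod 23).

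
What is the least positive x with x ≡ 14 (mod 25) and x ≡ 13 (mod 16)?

189

x ≡ 13 (mod 16) gives x ∈ {13, 29, 45, 61, 77, 93, 109, 125, …}.
The first of these with x mod 25 = 14 is 189.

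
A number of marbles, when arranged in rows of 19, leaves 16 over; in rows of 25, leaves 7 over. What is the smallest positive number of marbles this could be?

282

x ≡ 16 (mod 19) gives x ∈ {16, 35, 54, 73, 92, 111, 130, 149, …}.
The first of these with x mod 25 = 7 is 282.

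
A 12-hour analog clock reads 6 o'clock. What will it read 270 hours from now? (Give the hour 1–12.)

270 = 22·12 + 6, so 270 mod 12 = 6.
6 + 6 → 12 on a 12-hour dial.

12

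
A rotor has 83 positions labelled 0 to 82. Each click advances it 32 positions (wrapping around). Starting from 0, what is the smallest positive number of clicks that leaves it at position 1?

13

32·13 = 416 = 5·83 + 1, so 32⁻¹ ≡ 13 (mod 83).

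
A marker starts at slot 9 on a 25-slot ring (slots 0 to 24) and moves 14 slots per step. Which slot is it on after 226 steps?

23

226·14 = 3164.
Dividing 3164 by 25 gives quotient 126 and remainder 14.
(9 + 14) mod 25 = 23.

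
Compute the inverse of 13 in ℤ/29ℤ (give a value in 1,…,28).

29 = 2·13 + 3
13 = 4·3 + 1
3 = 3·1 + 0
Back-substituting gives 13·9 ≡ 1 (mod 29).

9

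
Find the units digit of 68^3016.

6

The units digit of 68^n cycles with period 4: 8, 4, 2, 6, …
3016 leaves remainder 0 on division by 4, so 68^3016 ends in 6.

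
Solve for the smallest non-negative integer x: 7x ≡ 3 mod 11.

7⁻¹ ≡ 8 (mod 11) because 7·8 = 56 = 5·11 + 1.
So x ≡ 8·3 = 24 ≡ 2 (mod 11).

2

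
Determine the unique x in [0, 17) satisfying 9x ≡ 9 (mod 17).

1

9⁻¹ ≡ 2 (mod 17) because 9·2 = 18 = 1·17 + 1.
Multiplying both sides by 2: x ≡ 2·9 = 18 ≡ 1 (mod 17).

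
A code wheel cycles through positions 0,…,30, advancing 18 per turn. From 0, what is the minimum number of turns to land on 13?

18⁻¹ ≡ 19 (mod 31) because 18·19 = 342 = 11·31 + 1.
So x ≡ 19·13 = 247 ≡ 30 (mod 31).
Check: 18·30 = 540 = 17·31 + 13.

30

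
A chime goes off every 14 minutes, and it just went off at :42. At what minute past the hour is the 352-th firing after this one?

352·14 = 4928.
Dividing 4928 by 60 gives quotient 82 and remainder 8.
(42 + 8) mod 60 = 50.

50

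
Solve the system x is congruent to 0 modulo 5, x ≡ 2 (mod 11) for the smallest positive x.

35

x ≡ 0 (mod 5) gives x ∈ {0, 5, 10, 15, 20, 25, 30, 35}.
The first of these with x mod 11 = 2 is 35.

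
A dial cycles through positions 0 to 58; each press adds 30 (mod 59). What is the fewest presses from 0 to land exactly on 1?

30·2 = 60 = 1·59 + 1, so 30⁻¹ ≡ 2 (mod 59).

2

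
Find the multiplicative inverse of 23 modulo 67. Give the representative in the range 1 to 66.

23·35 = 805 = 12·67 + 1, so 23⁻¹ ≡ 35 (mod 67).

35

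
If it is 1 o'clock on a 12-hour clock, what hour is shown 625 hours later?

625 mod 12 = 1 (since 52·12 = 624).
1 + 1 → 2 on a 12-hour dial.

2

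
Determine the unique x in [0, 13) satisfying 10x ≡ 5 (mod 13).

7

The inverse of 10 mod 13 is 4 (since 10·4 = 40 ≡ 1).
So x ≡ 4·5 = 20 ≡ 7 (mod 13).
Check: 10·7 = 70 = 5·13 + 5.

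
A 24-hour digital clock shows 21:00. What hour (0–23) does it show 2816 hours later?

5

2816 mod 24 = 8 (since 117·24 = 2808).
(21 + 8) mod 24 = 5.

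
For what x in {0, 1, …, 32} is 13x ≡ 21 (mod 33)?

13⁻¹ ≡ 28 (mod 33) because 13·28 = 364 = 11·33 + 1.
So x ≡ 28·21 = 588 ≡ 27 (mod 33).

27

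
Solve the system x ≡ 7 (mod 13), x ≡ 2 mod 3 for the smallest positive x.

20

x ≡ 2 (mod 3) gives x ∈ {2, 5, 8, 11, 14, 17, 20}.
The first of these with x mod 13 = 7 is 20.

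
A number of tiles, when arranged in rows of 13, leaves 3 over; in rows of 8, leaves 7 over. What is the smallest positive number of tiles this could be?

55

x ≡ 7 (mod 8) gives x ∈ {7, 15, 23, 31, 39, 47, 55}.
The first of these with x mod 13 = 3 is 55.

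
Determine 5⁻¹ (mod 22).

9

22 = 4·5 + 2
5 = 2·2 + 1
2 = 2·1 + 0
Back-substituting gives 5·9 ≡ 1 (mod 22).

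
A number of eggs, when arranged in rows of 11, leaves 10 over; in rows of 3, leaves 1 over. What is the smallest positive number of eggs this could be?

10

x ≡ 1 (mod 3) gives x ∈ {1, 4, 7, 10}.
The first of these with x mod 11 = 10 is 10.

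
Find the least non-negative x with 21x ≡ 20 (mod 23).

21⁻¹ ≡ 11 (mod 23) because 21·11 = 231 = 10·23 + 1.
Multiplying both sides by 11: x ≡ 11·20 = 220 ≡ 13 (mod 23).

13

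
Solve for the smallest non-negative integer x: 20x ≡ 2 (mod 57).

The inverse of 20 mod 57 is 20 (since 20·20 = 400 ≡ 1).
So x ≡ 20·2 = 40 ≡ 40 (mod 57).

40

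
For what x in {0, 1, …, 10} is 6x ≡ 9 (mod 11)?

6⁻¹ ≡ 2 (mod 11) because 6·2 = 12 = 1·11 + 1.
So x ≡ 2·9 = 18 ≡ 7 (mod 11).
Check: 6·7 = 42 = 3·11 + 9.

7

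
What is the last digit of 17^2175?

The units digit of 17^n cycles with period 4: 7, 9, 3, 1, …
2175 mod 4 = 3, so the last digit matches 7^3 = 3.

3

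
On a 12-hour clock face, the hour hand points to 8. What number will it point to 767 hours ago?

767 − 63·12 = 11, so 767 ≡ 11 (mod 12).
8 − 11 → 9 on a 12-hour dial.

9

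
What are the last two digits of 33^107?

By repeated squaring mod 100: 33^1≡33, 33^2≡89, 33^4≡21, 33^8≡41, 33^16≡81, 33^32≡61, 33^64≡21.
107 = 1 + 2 + 8 + 32 + 64, so 33^107 ≡ 33·89·41·61·21 ≡ 77 (mod 100).

77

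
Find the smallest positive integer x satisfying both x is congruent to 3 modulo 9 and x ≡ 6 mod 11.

x ≡ 3 (mod 9) gives x ∈ {3, 12, 21, 30, 39}.
The first of these with x mod 11 = 6 is 39.

39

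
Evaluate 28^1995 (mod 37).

27

By repeated squaring mod 37: 28^1≡28, 28^2≡7, 28^4≡12, 28^8≡33, 28^16≡16, 28^32≡34, 28^64≡9, 28^128≡7, 28^256≡12, 28^512≡33, 28^1024≡16.
1995 = 1 + 2 + 8 + 64 + 128 + 256 + 512 + 1024, so 28^1995 ≡ 28·7·33·9·7·12·33·16 ≡ 27 (mod 37).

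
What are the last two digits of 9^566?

41

Successive squares of 9 mod 100: 9^1≡9, 9^2≡81, 9^4≡61, 9^8≡21, 9^16≡41, 9^32≡81, 9^64≡61, 9^128≡21, 9^256≡41, 9^512≡81.
566 = 2 + 4 + 16 + 32 + 512, so 9^566 ≡ 81·61·41·81·81 ≡ 41 (mod 100).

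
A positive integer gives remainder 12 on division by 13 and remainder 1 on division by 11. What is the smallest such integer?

12

Since 11·6 ≡ 1 (mod 13), take x = 1 + 11·((12−1)·6 mod 13) = 1 + 11·1 = 12.
Check: 12 mod 13 = 12, 12 mod 11 = 1.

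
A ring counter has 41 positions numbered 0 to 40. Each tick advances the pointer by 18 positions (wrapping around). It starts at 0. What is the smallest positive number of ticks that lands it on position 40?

25

The inverse of 18 mod 41 is 16 (since 18·16 = 288 ≡ 1).
So x ≡ 16·40 = 640 ≡ 25 (mod 41).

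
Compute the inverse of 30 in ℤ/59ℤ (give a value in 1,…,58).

2

30·2 = 60 = 1·59 + 1, so 30⁻¹ ≡ 2 (mod 59).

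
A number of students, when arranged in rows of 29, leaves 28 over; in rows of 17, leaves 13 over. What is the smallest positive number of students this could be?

115

x ≡ 13 (mod 17) gives x ∈ {13, 30, 47, 64, 81, 98, 115}.
The first of these with x mod 29 = 28 is 115.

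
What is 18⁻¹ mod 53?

3

18·3 = 54 = 1·53 + 1, so 18⁻¹ ≡ 3 (mod 53).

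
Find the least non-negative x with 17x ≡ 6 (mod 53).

44

The inverse of 17 mod 53 is 25 (since 17·25 = 425 ≡ 1).
Multiplying both sides by 25: x ≡ 25·6 = 150 ≡ 44 (mod 53).
Check: 17·44 = 748 = 14·53 + 6.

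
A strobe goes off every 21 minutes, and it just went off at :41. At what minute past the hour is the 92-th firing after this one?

92·21 = 1932.
Dividing 1932 by 60 gives quotient 32 and remainder 12.
(41 + 12) mod 60 = 53.

53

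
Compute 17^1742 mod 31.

Successive squares of 17 mod 31: 17^1≡17, 17^2≡10, 17^4≡7, 17^8≡18, 17^16≡14, 17^32≡10, 17^64≡7, 17^128≡18, 17^256≡14, 17^512≡10, 17^1024≡7.
Since 1742 = 2 + 4 + 8 + 64 + 128 + 512 + 1024 in binary, 17^1742 ≡ 10·7·18·7·18·10·7 ≡ 10 (mod 31).

10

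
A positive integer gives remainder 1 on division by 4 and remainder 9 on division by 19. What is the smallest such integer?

9

Since 19·3 ≡ 1 (mod 4), take x = 9 + 19·((1−9)·3 mod 4) = 9 + 19·0 = 9.
Check: 9 mod 4 = 1, 9 mod 19 = 9.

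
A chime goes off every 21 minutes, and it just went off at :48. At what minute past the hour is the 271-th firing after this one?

39

271·21 = 5691.
Dividing 5691 by 60 gives quotient 94 and remainder 51.
(48 + 51) mod 60 = 39.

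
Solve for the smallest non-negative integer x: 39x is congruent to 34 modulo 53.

43

39⁻¹ ≡ 34 (mod 53) because 39·34 = 1326 = 25·53 + 1.
So x ≡ 34·34 = 1156 ≡ 43 (mod 53).
Check: 39·43 = 1677 = 31·53 + 34.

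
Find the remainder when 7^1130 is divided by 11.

By repeated squaring mod 11: 7^1≡7, 7^2≡5, 7^4≡3, 7^8≡9, 7^16≡4, 7^32≡5, 7^64≡3, 7^128≡9, 7^256≡4, 7^512≡5, 7^1024≡3.
1130 = 2 + 8 + 32 + 64 + 1024, so 7^1130 ≡ 5·9·5·3·3 ≡ 1 (mod 11).

1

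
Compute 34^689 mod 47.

18

By repeated squaring mod 47: 34^1≡34, 34^2≡28, 34^4≡32, 34^8≡37, 34^16≡6, 34^32≡36, 34^64≡27, 34^128≡24, 34^256≡12, 34^512≡3.
Since 689 = 1 + 16 + 32 + 128 + 512 in binary, 34^689 ≡ 34·6·36·24·3 ≡ 18 (mod 47).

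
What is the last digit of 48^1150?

4

Powers of 8 mod 10 repeat with period 4: 8, 4, 2, 6.
1150 mod 4 = 2, so the last digit matches 8^2 = 4.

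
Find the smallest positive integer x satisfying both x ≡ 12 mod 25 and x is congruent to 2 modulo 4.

62

x ≡ 2 (mod 4) gives x ∈ {2, 6, 10, 14, 18, 22, 26, 30, …}.
The first of these with x mod 25 = 12 is 62.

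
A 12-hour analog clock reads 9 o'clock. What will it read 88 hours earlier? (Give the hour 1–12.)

88 − 7·12 = 4, so 88 ≡ 4 (mod 12).
9 − 4 → 5 on a 12-hour dial.

5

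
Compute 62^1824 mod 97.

Successive squares of 62 mod 97: 62^1≡62, 62^2≡61, 62^4≡35, 62^8≡61, 62^16≡35, 62^32≡61, 62^64≡35, 62^128≡61, 62^256≡35, 62^512≡61, 62^1024≡35.
Since 1824 = 32 + 256 + 512 + 1024 in binary, 62^1824 ≡ 61·35·61·35 ≡ 1 (mod 97).

1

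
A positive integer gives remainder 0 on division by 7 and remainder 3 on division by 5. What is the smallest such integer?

x ≡ 3 (mod 5) gives x ∈ {3, 8, 13, 18, 23, 28}.
The first of these with x mod 7 = 0 is 28.

28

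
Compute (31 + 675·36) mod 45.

675·36 = 24300.
Dividing 24300 by 45 gives quotient 540 and remainder 0.
(31 + 0) mod 45 = 31.

31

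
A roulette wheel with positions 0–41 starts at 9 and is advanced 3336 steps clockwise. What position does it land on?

3336 = 79·42 + 18, so 3336 mod 42 = 18.
(9 + 18) mod 42 = 27.

27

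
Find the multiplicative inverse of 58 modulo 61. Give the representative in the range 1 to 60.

61 = 1·58 + 3
58 = 19·3 + 1
3 = 3·1 + 0
Back-substituting gives 58·20 ≡ 1 (mod 61).

20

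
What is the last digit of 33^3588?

Powers of 3 mod 10 repeat with period 4: 3, 9, 7, 1.
3588 mod 4 = 0, so the last digit matches 3^4 = 1.

1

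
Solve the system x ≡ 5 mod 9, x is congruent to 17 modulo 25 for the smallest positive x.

167

Since 25·4 ≡ 1 (mod 9), take x = 17 + 25·((5−17)·4 mod 9) = 17 + 25·6 = 167.
Check: 167 mod 9 = 5, 167 mod 25 = 17.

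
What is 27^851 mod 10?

Powers of 7 mod 10 repeat with period 4: 7, 9, 3, 1.
851 leaves remainder 3 on division by 4, so 27^851 ends in 3.

3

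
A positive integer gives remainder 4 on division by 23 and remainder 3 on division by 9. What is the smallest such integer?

165

Since 9·18 ≡ 1 (mod 23), take x = 3 + 9·((4−3)·18 mod 23) = 3 + 9·18 = 165.
Check: 165 mod 23 = 4, 165 mod 9 = 3.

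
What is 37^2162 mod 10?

9

The units digit of 37^n cycles with period 4: 7, 9, 3, 1, …
2162 mod 4 = 2, so the last digit matches 7^2 = 9.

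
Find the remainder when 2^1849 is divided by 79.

45

By repeated squaring mod 79: 2^1≡2, 2^2≡4, 2^4≡16, 2^8≡19, 2^16≡45, 2^32≡50, 2^64≡51, 2^128≡73, 2^256≡36, 2^512≡32, 2^1024≡76.
1849 = 1 + 8 + 16 + 32 + 256 + 512 + 1024, so 2^1849 ≡ 2·19·45·50·36·32·76 ≡ 45 (mod 79).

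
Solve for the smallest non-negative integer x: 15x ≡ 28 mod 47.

5

15⁻¹ ≡ 22 (mod 47) because 15·22 = 330 = 7·47 + 1.
Multiplying both sides by 22: x ≡ 22·28 = 616 ≡ 5 (mod 47).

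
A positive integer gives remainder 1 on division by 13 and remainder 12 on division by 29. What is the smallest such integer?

x ≡ 1 (mod 13) gives x ∈ {1, 14, 27, 40, 53, 66, 79, 92, …}.
The first of these with x mod 29 = 12 is 157.

157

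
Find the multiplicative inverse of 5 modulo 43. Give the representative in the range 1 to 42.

5·26 = 130 = 3·43 + 1, so 5⁻¹ ≡ 26 (mod 43).

26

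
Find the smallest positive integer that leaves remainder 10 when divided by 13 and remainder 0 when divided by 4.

Since 4·10 ≡ 1 (mod 13), take x = 0 + 4·((10−0)·10 mod 13) = 0 + 4·9 = 36.
Check: 36 mod 13 = 10, 36 mod 4 = 0.

36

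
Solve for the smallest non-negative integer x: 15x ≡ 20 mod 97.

15⁻¹ ≡ 13 (mod 97) because 15·13 = 195 = 2·97 + 1.
So x ≡ 13·20 = 260 ≡ 66 (mod 97).

66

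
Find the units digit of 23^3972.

1

Last digits of 3^n: 3, 9, 7, 1 (period 4).
3972 mod 4 = 0, so the last digit matches 3^4 = 1.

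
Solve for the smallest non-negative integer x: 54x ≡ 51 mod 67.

The inverse of 54 mod 67 is 36 (since 54·36 = 1944 ≡ 1).
So x ≡ 36·51 = 1836 ≡ 27 (mod 67).
Check: 54·27 = 1458 = 21·67 + 51.

27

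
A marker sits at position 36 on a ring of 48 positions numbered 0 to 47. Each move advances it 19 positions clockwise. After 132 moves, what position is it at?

132·19 = 2508.
2508 mod 48 = 12 (since 52·48 = 2496).
(36 + 12) mod 48 = 0.

0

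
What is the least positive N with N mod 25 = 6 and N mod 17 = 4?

106

Since 17·3 ≡ 1 (mod 25), take x = 4 + 17·((6−4)·3 mod 25) = 4 + 17·6 = 106.
Check: 106 mod 25 = 6, 106 mod 17 = 4.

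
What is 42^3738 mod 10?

4

Powers of 2 mod 10 repeat with period 4: 2, 4, 8, 6.
3738 mod 4 = 2, so the last digit matches 2^2 = 4.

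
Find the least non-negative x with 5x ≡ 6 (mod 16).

14

The inverse of 5 mod 16 is 13 (since 5·13 = 65 ≡ 1).
So x ≡ 13·6 = 78 ≡ 14 (mod 16).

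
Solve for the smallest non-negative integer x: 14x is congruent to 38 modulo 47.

43

14⁻¹ ≡ 37 (mod 47) because 14·37 = 518 = 11·47 + 1.
So x ≡ 37·38 = 1406 ≡ 43 (mod 47).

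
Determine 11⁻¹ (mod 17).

11·14 = 154 = 9·17 + 1, so 11⁻¹ ≡ 14 (mod 17).

14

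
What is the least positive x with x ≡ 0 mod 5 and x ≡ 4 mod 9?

x ≡ 0 (mod 5) gives x ∈ {0, 5, 10, 15, 20, 25, 30, 35, …}.
The first of these with x mod 9 = 4 is 40.

40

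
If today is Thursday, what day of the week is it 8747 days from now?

Monday

8747 − 1249·7 = 4, so 8747 ≡ 4 (mod 7).
Thursday + 4 days → Monday.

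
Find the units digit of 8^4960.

Powers of 8 mod 10 repeat with period 4: 8, 4, 2, 6.
4960 mod 4 = 0, so the last digit matches 8^4 = 6.

6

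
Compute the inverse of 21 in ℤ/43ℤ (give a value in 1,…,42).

21·41 = 861 = 20·43 + 1, so 21⁻¹ ≡ 41 (mod 43).

41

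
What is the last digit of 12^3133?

2

The units digit of 12^n cycles with period 4: 2, 4, 8, 6, …
3133 leaves remainder 1 on division by 4, so 12^3133 ends in 2.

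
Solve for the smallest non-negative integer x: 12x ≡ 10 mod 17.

15

12⁻¹ ≡ 10 (mod 17) because 12·10 = 120 = 7·17 + 1.
So x ≡ 10·10 = 100 ≡ 15 (mod 17).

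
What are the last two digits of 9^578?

21

Square-and-reduce mod 100: 9^1≡9, 9^2≡81, 9^4≡61, 9^8≡21, 9^16≡41, 9^32≡81, 9^64≡61, 9^128≡21, 9^256≡41, 9^512≡81.
578 = 2 + 64 + 512, so 9^578 ≡ 81·61·81 ≡ 21 (mod 100).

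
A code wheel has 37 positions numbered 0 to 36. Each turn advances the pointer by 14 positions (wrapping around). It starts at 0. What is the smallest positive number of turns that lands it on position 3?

14⁻¹ ≡ 8 (mod 37) because 14·8 = 112 = 3·37 + 1.
Multiplying both sides by 8: x ≡ 8·3 = 24 ≡ 24 (mod 37).
Check: 14·24 = 336 = 9·37 + 3.

24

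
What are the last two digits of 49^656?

Successive squares of 49 mod 100: 49^1≡49, 49^2≡1, 49^4≡1, 49^8≡1, 49^16≡1, 49^32≡1, 49^64≡1, 49^128≡1, 49^256≡1, 49^512≡1.
656 = 16 + 128 + 512, so 49^656 ≡ 1·1·1 ≡ 1 (mod 100).

01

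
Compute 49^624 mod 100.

1

Successive squares of 49 mod 100: 49^1≡49, 49^2≡1, 49^4≡1, 49^8≡1, 49^16≡1, 49^32≡1, 49^64≡1, 49^128≡1, 49^256≡1, 49^512≡1.
624 = 16 + 32 + 64 + 512, so 49^624 ≡ 1·1·1·1 ≡ 1 (mod 100).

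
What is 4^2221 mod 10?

The units digit of 4^n cycles with period 2: 4, 6, …
2221 mod 2 = 1, so the last digit matches 4^1 = 4.

4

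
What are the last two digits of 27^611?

By repeated squaring mod 100: 27^1≡27, 27^2≡29, 27^4≡41, 27^8≡81, 27^16≡61, 27^32≡21, 27^64≡41, 27^128≡81, 27^256≡61, 27^512≡21.
611 = 1 + 2 + 32 + 64 + 512, so 27^611 ≡ 27·29·21·41·21 ≡ 23 (mod 100).

23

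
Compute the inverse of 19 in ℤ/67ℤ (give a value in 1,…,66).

67 = 3·19 + 10
19 = 1·10 + 9
10 = 1·9 + 1
9 = 9·1 + 0
Back-substituting gives 19·60 ≡ 1 (mod 67).

60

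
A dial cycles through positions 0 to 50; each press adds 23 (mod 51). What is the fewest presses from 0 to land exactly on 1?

20

51 = 2·23 + 5
23 = 4·5 + 3
5 = 1·3 + 2
3 = 1·2 + 1
2 = 2·1 + 0
Back-substituting gives 23·20 ≡ 1 (mod 51).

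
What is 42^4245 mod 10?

Last digits of 2^n: 2, 4, 8, 6 (period 4).
4245 leaves remainder 1 on division by 4, so 42^4245 ends in 2.

2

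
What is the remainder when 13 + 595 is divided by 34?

30

Dividing 595 by 34 gives quotient 17 and remainder 17.
(13 + 17) mod 34 = 30.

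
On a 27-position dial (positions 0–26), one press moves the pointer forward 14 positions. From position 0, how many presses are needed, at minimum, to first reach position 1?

2

27 = 1·14 + 13
14 = 1·13 + 1
13 = 13·1 + 0
Back-substituting gives 14·2 ≡ 1 (mod 27).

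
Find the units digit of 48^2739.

2

The units digit of 48^n cycles with period 4: 8, 4, 2, 6, …
2739 leaves remainder 3 on division by 4, so 48^2739 ends in 2.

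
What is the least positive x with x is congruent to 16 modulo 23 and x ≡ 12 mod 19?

430

Since 19·17 ≡ 1 (mod 23), take x = 12 + 19·((16−12)·17 mod 23) = 12 + 19·22 = 430.
Check: 430 mod 23 = 16, 430 mod 19 = 12.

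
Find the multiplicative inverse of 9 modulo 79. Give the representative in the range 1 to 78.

9·44 = 396 = 5·79 + 1, so 9⁻¹ ≡ 44 (mod 79).

44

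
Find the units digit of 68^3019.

2

Last digits of 8^n: 8, 4, 2, 6 (period 4).
3019 mod 4 = 3, so the last digit matches 8^3 = 2.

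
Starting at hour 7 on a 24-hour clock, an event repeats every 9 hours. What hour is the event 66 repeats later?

66·9 = 594.
Dividing 594 by 24 gives quotient 24 and remainder 18.
(7 + 18) mod 24 = 1.

1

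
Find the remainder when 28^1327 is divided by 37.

By repeated squaring mod 37: 28^1≡28, 28^2≡7, 28^4≡12, 28^8≡33, 28^16≡16, 28^32≡34, 28^64≡9, 28^128≡7, 28^256≡12, 28^512≡33, 28^1024≡16.
1327 = 1 + 2 + 4 + 8 + 32 + 256 + 1024, so 28^1327 ≡ 28·7·12·33·34·12·16 ≡ 25 (mod 37).

25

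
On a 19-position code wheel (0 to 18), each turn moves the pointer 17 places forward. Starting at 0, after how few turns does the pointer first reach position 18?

The inverse of 17 mod 19 is 9 (since 17·9 = 153 ≡ 1).
Multiplying both sides by 9: x ≡ 9·18 = 162 ≡ 10 (mod 19).
Check: 17·10 = 170 = 8·19 + 18.

10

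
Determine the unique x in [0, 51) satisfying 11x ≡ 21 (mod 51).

11⁻¹ ≡ 14 (mod 51) because 11·14 = 154 = 3·51 + 1.
Multiplying both sides by 14: x ≡ 14·21 = 294 ≡ 39 (mod 51).
Check: 11·39 = 429 = 8·51 + 21.

39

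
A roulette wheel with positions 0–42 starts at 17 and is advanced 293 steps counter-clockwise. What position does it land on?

293 − 6·43 = 35, so 293 ≡ 35 (mod 43).
(17 − 35) mod 43 = 25.

25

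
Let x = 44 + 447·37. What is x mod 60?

447·37 = 16539.
Dividing 16539 by 60 gives quotient 275 and remainder 39.
(44 + 39) mod 60 = 23.

23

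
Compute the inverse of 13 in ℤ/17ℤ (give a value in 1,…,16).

17 = 1·13 + 4
13 = 3·4 + 1
4 = 4·1 + 0
Back-substituting gives 13·4 ≡ 1 (mod 17).

4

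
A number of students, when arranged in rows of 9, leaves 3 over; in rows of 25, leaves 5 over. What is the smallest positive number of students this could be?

30

x ≡ 3 (mod 9) gives x ∈ {3, 12, 21, 30}.
The first of these with x mod 25 = 5 is 30.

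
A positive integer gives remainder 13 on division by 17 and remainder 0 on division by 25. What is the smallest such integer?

x ≡ 13 (mod 17) gives x ∈ {13, 30, 47, 64, 81, 98, 115, 132, …}.
The first of these with x mod 25 = 0 is 200.

200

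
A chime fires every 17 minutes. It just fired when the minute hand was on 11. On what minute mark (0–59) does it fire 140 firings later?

51

140·17 = 2380.
2380 mod 60 = 40 (since 39·60 = 2340).
(11 + 40) mod 60 = 51.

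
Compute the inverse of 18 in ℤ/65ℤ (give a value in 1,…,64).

47

65 = 3·18 + 11
18 = 1·11 + 7
11 = 1·7 + 4
7 = 1·4 + 3
4 = 1·3 + 1
3 = 3·1 + 0
Back-substituting gives 18·47 ≡ 1 (mod 65).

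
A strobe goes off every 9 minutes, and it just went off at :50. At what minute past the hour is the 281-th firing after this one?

59

281·9 = 2529.
Dividing 2529 by 60 gives quotient 42 and remainder 9.
(50 + 9) mod 60 = 59.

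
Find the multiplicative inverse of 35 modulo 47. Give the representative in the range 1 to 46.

35·43 = 1505 = 32·47 + 1, so 35⁻¹ ≡ 43 (mod 47).

43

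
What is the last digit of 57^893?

Powers of 7 mod 10 repeat with period 4: 7, 9, 3, 1.
893 mod 4 = 1, so the last digit matches 7^1 = 7.

7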